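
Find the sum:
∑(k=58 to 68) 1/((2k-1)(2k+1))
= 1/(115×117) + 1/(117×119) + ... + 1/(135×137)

Partial fractions: 1/((2k-1)(2k+1)) = (1/2)[1/(2k-1) - 1/(2k+1)]
The series telescopes:
= (1/2)[1/115 - 1/137]
= 11/15755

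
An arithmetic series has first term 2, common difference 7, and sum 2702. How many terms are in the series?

Using S = n/2 × [2a + (n-1)d]
2702 = n/2 × [2(2) + (n-1)(7)]
2702 = n/2 × [4 + 7n - 7]
5404 = n × [-3 + 7n]
7n² + (-3)n - 5404 = 0
Discriminant: Δ = (-3)² - 4(7)(-5404) = 9 + 151312 = 151321
√Δ = 389
n = [-(-3) + √Δ] / (2·7) = (3 + 389) / 14 = 392 / 14 = 28
(The negative root is discarded since n must be a positive integer.)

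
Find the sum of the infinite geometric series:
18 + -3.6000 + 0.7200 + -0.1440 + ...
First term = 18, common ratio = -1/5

For |r| < 1, S = a / (1 - r)
S = 18 / (1 - (-1/5))
S = 18 / (6/5)
S = 15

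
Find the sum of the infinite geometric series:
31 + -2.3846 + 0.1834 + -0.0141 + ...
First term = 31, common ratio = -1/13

For |r| < 1, S = a / (1 - r)
S = 31 / (1 - (-1/13))
S = 31 / (14/13)
S = 403/14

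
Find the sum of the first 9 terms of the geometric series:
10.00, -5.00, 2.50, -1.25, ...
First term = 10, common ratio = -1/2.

Sₙ = a(1 - rⁿ) / (1 - r)
S_9 = 10(1 - (-1/2)^9) / (1 - (-1/2))
S_9 = 10(1 - (-1/512)) / (3/2)
S_9 = 855/128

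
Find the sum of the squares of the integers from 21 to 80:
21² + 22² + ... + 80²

Use ∑_{k=1}^{n} k² = n(n+1)(2n+1)/6, then subtract the first 20 terms.
∑_{k=1}^{80} k² = 80×81×161/6 = 173880
∑_{k=1}^{20} k² = 20×21×41/6 = 2870
∑_{k=21}^{80} k² = 173880 - 2870 = 171010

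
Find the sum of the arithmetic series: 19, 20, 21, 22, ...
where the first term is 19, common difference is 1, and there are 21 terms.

Sₙ = n/2 × (first + last)
Last term = a + (n-1)d = 19 + (21-1)×1 = 39
S_21 = 21/2 × (19 + 39)
S_21 = 21/2 × 58 = 609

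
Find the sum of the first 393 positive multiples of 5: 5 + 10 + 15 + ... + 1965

Factor out 5: = 5(1 + 2 + ... + 393) = 5 × n(n+1)/2
= 5 × 393×394/2
= 5 × 77421
= 387105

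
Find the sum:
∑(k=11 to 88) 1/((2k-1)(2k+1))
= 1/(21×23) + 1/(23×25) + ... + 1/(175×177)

Partial fractions: 1/((2k-1)(2k+1)) = (1/2)[1/(2k-1) - 1/(2k+1)]
The series telescopes:
= (1/2)[1/21 - 1/177]
= 26/1239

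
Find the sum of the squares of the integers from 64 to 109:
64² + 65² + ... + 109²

Use ∑_{k=1}^{n} k² = n(n+1)(2n+1)/6, then subtract the first 63 terms.
∑_{k=1}^{109} k² = 109×110×219/6 = 437635
∑_{k=1}^{63} k² = 63×64×127/6 = 85344
∑_{k=64}^{109} k² = 437635 - 85344 = 352291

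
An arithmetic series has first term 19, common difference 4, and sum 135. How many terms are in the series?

Using S = n/2 × [2a + (n-1)d]
135 = n/2 × [2(19) + (n-1)(4)]
135 = n/2 × [38 + 4n - 4]
270 = n × [34 + 4n]
4n² + (34)n - 270 = 0
Discriminant: Δ = (34)² - 4(4)(-270) = 1156 + 4320 = 5476
√Δ = 74
n = [-(34) + √Δ] / (2·4) = (-34 + 74) / 8 = 40 / 8 = 5
(The negative root is discarded since n must be a positive integer.)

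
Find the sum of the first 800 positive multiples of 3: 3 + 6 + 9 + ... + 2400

Factor out 3: = 3(1 + 2 + ... + 800) = 3 × n(n+1)/2
= 3 × 800×801/2
= 3 × 320400
= 961200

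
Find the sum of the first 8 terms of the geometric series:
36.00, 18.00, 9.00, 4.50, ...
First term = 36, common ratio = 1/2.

Sₙ = a(1 - rⁿ) / (1 - r)
S_8 = 36(1 - (1/2)^8) / (1 - (1/2))
S_8 = 36(1 - (1/256)) / (1/2)
S_8 = 2295/32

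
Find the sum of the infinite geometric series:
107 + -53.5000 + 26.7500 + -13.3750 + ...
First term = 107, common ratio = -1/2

For |r| < 1, S = a / (1 - r)
S = 107 / (1 - (-1/2))
S = 107 / (3/2)
S = 214/3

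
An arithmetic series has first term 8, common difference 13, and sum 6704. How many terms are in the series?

Using S = n/2 × [2a + (n-1)d]
6704 = n/2 × [2(8) + (n-1)(13)]
6704 = n/2 × [16 + 13n - 13]
13408 = n × [3 + 13n]
13n² + (3)n - 13408 = 0
Discriminant: Δ = (3)² - 4(13)(-13408) = 9 + 697216 = 697225
√Δ = 835
n = [-(3) + √Δ] / (2·13) = (-3 + 835) / 26 = 832 / 26 = 32
(The negative root is discarded since n must be a positive integer.)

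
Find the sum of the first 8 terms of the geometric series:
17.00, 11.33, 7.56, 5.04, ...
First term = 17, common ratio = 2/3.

Sₙ = a(1 - rⁿ) / (1 - r)
S_8 = 17(1 - (2/3)^8) / (1 - (2/3))
S_8 = 17(1 - (256/6561)) / (1/3)
S_8 = 107185/2187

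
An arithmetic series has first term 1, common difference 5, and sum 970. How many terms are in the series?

Using S = n/2 × [2a + (n-1)d]
970 = n/2 × [2(1) + (n-1)(5)]
970 = n/2 × [2 + 5n - 5]
1940 = n × [-3 + 5n]
5n² + (-3)n - 1940 = 0
Discriminant: Δ = (-3)² - 4(5)(-1940) = 9 + 38800 = 38809
√Δ = 197
n = [-(-3) + √Δ] / (2·5) = (3 + 197) / 10 = 200 / 10 = 20
(The negative root is discarded since n must be a positive integer.)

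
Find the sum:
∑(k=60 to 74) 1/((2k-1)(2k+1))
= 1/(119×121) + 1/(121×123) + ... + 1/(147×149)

Partial fractions: 1/((2k-1)(2k+1)) = (1/2)[1/(2k-1) - 1/(2k+1)]
The series telescopes:
= (1/2)[1/119 - 1/149]
= 15/17731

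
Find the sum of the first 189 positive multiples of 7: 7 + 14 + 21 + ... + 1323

Factor out 7: = 7(1 + 2 + ... + 189) = 7 × n(n+1)/2
= 7 × 189×190/2
= 7 × 17955
= 125685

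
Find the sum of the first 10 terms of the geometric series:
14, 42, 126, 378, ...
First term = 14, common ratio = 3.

Sₙ = a(1 - rⁿ) / (1 - r)
S_10 = 14(1 - 3^10) / (1 - 3)
S_10 = 14(1 - 59049) / (-2)
S_10 = 413336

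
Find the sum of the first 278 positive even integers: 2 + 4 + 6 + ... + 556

Sum of first n even numbers = n(n+1)
= 278×279
= 77562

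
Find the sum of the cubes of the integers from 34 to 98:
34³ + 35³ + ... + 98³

Use ∑_{k=1}^{n} k³ = [n(n+1)/2]², then subtract the first 33 terms.
∑_{k=1}^{98} k³ = [98×99/2]² = 4851² = 23532201
∑_{k=1}^{33} k³ = [33×34/2]² = 561² = 314721
∑_{k=34}^{98} k³ = 23532201 - 314721 = 23217480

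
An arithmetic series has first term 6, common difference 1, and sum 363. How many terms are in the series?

Using S = n/2 × [2a + (n-1)d]
363 = n/2 × [2(6) + (n-1)(1)]
363 = n/2 × [12 + 1n - 1]
726 = n × [11 + 1n]
1n² + (11)n - 726 = 0
Discriminant: Δ = (11)² - 4(1)(-726) = 121 + 2904 = 3025
√Δ = 55
n = [-(11) + √Δ] / (2·1) = (-11 + 55) / 2 = 44 / 2 = 22
(The negative root is discarded since n must be a positive integer.)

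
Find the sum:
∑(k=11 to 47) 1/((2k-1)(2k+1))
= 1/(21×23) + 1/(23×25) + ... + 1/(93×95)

Partial fractions: 1/((2k-1)(2k+1)) = (1/2)[1/(2k-1) - 1/(2k+1)]
The series telescopes:
= (1/2)[1/21 - 1/95]
= 37/1995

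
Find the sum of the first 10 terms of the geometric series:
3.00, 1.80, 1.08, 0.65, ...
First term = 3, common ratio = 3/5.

Sₙ = a(1 - rⁿ) / (1 - r)
S_10 = 3(1 - (3/5)^10) / (1 - (3/5))
S_10 = 3(1 - (59049/9765625)) / (2/5)
S_10 = 14559864/1953125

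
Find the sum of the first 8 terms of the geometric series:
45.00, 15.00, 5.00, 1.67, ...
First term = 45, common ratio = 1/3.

Sₙ = a(1 - rⁿ) / (1 - r)
S_8 = 45(1 - (1/3)^8) / (1 - (1/3))
S_8 = 45(1 - (1/6561)) / (2/3)
S_8 = 16400/243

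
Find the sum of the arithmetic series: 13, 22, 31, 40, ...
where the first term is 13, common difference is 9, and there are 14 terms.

Sₙ = n/2 × (first + last)
Last term = a + (n-1)d = 13 + (14-1)×9 = 130
S_14 = 14/2 × (13 + 130)
S_14 = 14/2 × 143 = 1001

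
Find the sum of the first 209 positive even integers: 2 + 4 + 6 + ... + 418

Sum of first n even numbers = n(n+1)
= 209×210
= 43890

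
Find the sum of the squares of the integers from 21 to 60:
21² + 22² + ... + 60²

Use ∑_{k=1}^{n} k² = n(n+1)(2n+1)/6, then subtract the first 20 terms.
∑_{k=1}^{60} k² = 60×61×121/6 = 73810
∑_{k=1}^{20} k² = 20×21×41/6 = 2870
∑_{k=21}^{60} k² = 73810 - 2870 = 70940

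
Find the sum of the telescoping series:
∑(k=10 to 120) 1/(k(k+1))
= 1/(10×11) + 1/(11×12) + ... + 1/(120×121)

Partial fractions: 1/(k(k+1)) = 1/k - 1/(k+1)
The series telescopes:
= (1/10 - 1/11) + (1/11 - 1/12) + ... + (1/120 - 1/121)
= 1/10 - 1/121
= 111/1210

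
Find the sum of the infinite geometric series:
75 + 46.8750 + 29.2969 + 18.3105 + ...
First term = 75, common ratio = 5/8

For |r| < 1, S = a / (1 - r)
S = 75 / (1 - (5/8))
S = 75 / (3/8)
S = 200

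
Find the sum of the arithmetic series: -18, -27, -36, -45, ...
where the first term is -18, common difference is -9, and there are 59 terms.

Sₙ = n/2 × (first + last)
Last term = a + (n-1)d = -18 + (59-1)×(-9) = -540
S_59 = 59/2 × (-18 + (-540))
S_59 = 59/2 × (-558) = -16461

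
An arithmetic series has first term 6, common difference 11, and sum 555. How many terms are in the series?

Using S = n/2 × [2a + (n-1)d]
555 = n/2 × [2(6) + (n-1)(11)]
555 = n/2 × [12 + 11n - 11]
1110 = n × [1 + 11n]
11n² + (1)n - 1110 = 0
Discriminant: Δ = (1)² - 4(11)(-1110) = 1 + 48840 = 48841
√Δ = 221
n = [-(1) + √Δ] / (2·11) = (-1 + 221) / 22 = 220 / 22 = 10
(The negative root is discarded since n must be a positive integer.)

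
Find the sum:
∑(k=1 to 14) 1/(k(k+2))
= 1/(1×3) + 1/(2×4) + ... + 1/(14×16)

Partial fractions: 1/(k(k+2)) = (1/2)[1/k - 1/(k+2)]
Telescoping leaves the first two and last two terms:
= (1/2)[1/1 + 1/2 - 1/15 - 1/16]
= 329/480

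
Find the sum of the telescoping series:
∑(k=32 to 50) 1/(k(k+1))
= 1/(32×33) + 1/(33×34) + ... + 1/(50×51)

Partial fractions: 1/(k(k+1)) = 1/k - 1/(k+1)
The series telescopes:
= (1/32 - 1/33) + (1/33 - 1/34) + ... + (1/50 - 1/51)
= 1/32 - 1/51
= 19/1632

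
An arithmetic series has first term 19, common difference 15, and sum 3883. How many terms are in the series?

Using S = n/2 × [2a + (n-1)d]
3883 = n/2 × [2(19) + (n-1)(15)]
3883 = n/2 × [38 + 15n - 15]
7766 = n × [23 + 15n]
15n² + (23)n - 7766 = 0
Discriminant: Δ = (23)² - 4(15)(-7766) = 529 + 465960 = 466489
√Δ = 683
n = [-(23) + √Δ] / (2·15) = (-23 + 683) / 30 = 660 / 30 = 22
(The negative root is discarded since n must be a positive integer.)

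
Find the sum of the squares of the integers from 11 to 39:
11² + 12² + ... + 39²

Use ∑_{k=1}^{n} k² = n(n+1)(2n+1)/6, then subtract the first 10 terms.
∑_{k=1}^{39} k² = 39×40×79/6 = 20540
∑_{k=1}^{10} k² = 10×11×21/6 = 385
∑_{k=11}^{39} k² = 20540 - 385 = 20155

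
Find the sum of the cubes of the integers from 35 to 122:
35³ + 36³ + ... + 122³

Use ∑_{k=1}^{n} k³ = [n(n+1)/2]², then subtract the first 34 terms.
∑_{k=1}^{122} k³ = [122×123/2]² = 7503² = 56295009
∑_{k=1}^{34} k³ = [34×35/2]² = 595² = 354025
∑_{k=35}^{122} k³ = 56295009 - 354025 = 55940984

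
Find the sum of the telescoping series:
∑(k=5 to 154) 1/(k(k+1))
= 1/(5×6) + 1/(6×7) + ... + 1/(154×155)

Partial fractions: 1/(k(k+1)) = 1/k - 1/(k+1)
The series telescopes:
= (1/5 - 1/6) + (1/6 - 1/7) + ... + (1/154 - 1/155)
= 1/5 - 1/155
= 6/31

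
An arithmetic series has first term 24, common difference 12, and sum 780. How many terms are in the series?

Using S = n/2 × [2a + (n-1)d]
780 = n/2 × [2(24) + (n-1)(12)]
780 = n/2 × [48 + 12n - 12]
1560 = n × [36 + 12n]
12n² + (36)n - 1560 = 0
Discriminant: Δ = (36)² - 4(12)(-1560) = 1296 + 74880 = 76176
√Δ = 276
n = [-(36) + √Δ] / (2·12) = (-36 + 276) / 24 = 240 / 24 = 10
(The negative root is discarded since n must be a positive integer.)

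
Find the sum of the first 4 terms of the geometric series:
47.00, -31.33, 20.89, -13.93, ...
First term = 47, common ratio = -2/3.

Sₙ = a(1 - rⁿ) / (1 - r)
S_4 = 47(1 - (-2/3)^4) / (1 - (-2/3))
S_4 = 47(1 - (16/81)) / (5/3)
S_4 = 611/27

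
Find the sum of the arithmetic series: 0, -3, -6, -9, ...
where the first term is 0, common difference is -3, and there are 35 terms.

Sₙ = n/2 × (first + last)
Last term = a + (n-1)d = 0 + (35-1)×(-3) = -102
S_35 = 35/2 × (0 + (-102))
S_35 = 35/2 × (-102) = -1785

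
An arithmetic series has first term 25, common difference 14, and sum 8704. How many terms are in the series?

Using S = n/2 × [2a + (n-1)d]
8704 = n/2 × [2(25) + (n-1)(14)]
8704 = n/2 × [50 + 14n - 14]
17408 = n × [36 + 14n]
14n² + (36)n - 17408 = 0
Discriminant: Δ = (36)² - 4(14)(-17408) = 1296 + 974848 = 976144
√Δ = 988
n = [-(36) + √Δ] / (2·14) = (-36 + 988) / 28 = 952 / 28 = 34
(The negative root is discarded since n must be a positive integer.)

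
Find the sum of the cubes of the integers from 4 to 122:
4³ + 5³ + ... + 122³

Use ∑_{k=1}^{n} k³ = [n(n+1)/2]², then subtract the first 3 terms.
∑_{k=1}^{122} k³ = [122×123/2]² = 7503² = 56295009
∑_{k=1}^{3} k³ = [3×4/2]² = 6² = 36
∑_{k=4}^{122} k³ = 56295009 - 36 = 56294973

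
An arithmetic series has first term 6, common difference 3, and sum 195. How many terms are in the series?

Using S = n/2 × [2a + (n-1)d]
195 = n/2 × [2(6) + (n-1)(3)]
195 = n/2 × [12 + 3n - 3]
390 = n × [9 + 3n]
3n² + (9)n - 390 = 0
Discriminant: Δ = (9)² - 4(3)(-390) = 81 + 4680 = 4761
√Δ = 69
n = [-(9) + √Δ] / (2·3) = (-9 + 69) / 6 = 60 / 6 = 10
(The negative root is discarded since n must be a positive integer.)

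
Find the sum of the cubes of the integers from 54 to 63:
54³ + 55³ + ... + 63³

Use ∑_{k=1}^{n} k³ = [n(n+1)/2]², then subtract the first 53 terms.
∑_{k=1}^{63} k³ = [63×64/2]² = 2016² = 4064256
∑_{k=1}^{53} k³ = [53×54/2]² = 1431² = 2047761
∑_{k=54}^{63} k³ = 4064256 - 2047761 = 2016495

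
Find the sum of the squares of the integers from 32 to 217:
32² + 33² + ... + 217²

Use ∑_{k=1}^{n} k² = n(n+1)(2n+1)/6, then subtract the first 31 terms.
∑_{k=1}^{217} k² = 217×218×435/6 = 3429685
∑_{k=1}^{31} k² = 31×32×63/6 = 10416
∑_{k=32}^{217} k² = 3429685 - 10416 = 3419269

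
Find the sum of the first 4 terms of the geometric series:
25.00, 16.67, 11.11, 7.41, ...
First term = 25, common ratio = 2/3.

Sₙ = a(1 - rⁿ) / (1 - r)
S_4 = 25(1 - (2/3)^4) / (1 - (2/3))
S_4 = 25(1 - (16/81)) / (1/3)
S_4 = 1625/27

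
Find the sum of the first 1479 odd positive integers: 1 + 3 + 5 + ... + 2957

Sum of first n odd numbers = n²
= 1479²
= 2187441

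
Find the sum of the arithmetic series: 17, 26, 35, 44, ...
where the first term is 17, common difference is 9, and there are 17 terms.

Sₙ = n/2 × (first + last)
Last term = a + (n-1)d = 17 + (17-1)×9 = 161
S_17 = 17/2 × (17 + 161)
S_17 = 17/2 × 178 = 1513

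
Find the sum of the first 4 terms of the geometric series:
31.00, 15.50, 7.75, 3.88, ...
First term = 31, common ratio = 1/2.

Sₙ = a(1 - rⁿ) / (1 - r)
S_4 = 31(1 - (1/2)^4) / (1 - (1/2))
S_4 = 31(1 - (1/16)) / (1/2)
S_4 = 465/8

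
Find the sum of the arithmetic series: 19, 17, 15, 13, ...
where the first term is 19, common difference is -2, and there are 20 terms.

Sₙ = n/2 × (first + last)
Last term = a + (n-1)d = 19 + (20-1)×(-2) = -19
S_20 = 20/2 × (19 + (-19))
S_20 = 20/2 × 0 = 0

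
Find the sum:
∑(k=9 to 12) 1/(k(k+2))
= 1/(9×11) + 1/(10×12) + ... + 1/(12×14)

Partial fractions: 1/(k(k+2)) = (1/2)[1/k - 1/(k+2)]
Telescoping leaves the first two and last two terms:
= (1/2)[1/9 + 1/10 - 1/13 - 1/14]
= 257/8190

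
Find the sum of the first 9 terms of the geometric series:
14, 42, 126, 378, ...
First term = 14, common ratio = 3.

Sₙ = a(1 - rⁿ) / (1 - r)
S_9 = 14(1 - 3^9) / (1 - 3)
S_9 = 14(1 - 19683) / (-2)
S_9 = 137774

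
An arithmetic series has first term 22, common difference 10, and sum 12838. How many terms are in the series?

Using S = n/2 × [2a + (n-1)d]
12838 = n/2 × [2(22) + (n-1)(10)]
12838 = n/2 × [44 + 10n - 10]
25676 = n × [34 + 10n]
10n² + (34)n - 25676 = 0
Discriminant: Δ = (34)² - 4(10)(-25676) = 1156 + 1027040 = 1028196
√Δ = 1014
n = [-(34) + √Δ] / (2·10) = (-34 + 1014) / 20 = 980 / 20 = 49
(The negative root is discarded since n must be a positive integer.)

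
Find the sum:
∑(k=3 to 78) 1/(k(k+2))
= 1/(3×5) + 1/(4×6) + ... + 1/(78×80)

Partial fractions: 1/(k(k+2)) = (1/2)[1/k - 1/(k+2)]
Telescoping leaves the first two and last two terms:
= (1/2)[1/3 + 1/4 - 1/79 - 1/80]
= 10583/37920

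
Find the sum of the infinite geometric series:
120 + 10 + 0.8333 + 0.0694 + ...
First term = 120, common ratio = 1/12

For |r| < 1, S = a / (1 - r)
S = 120 / (1 - (1/12))
S = 120 / (11/12)
S = 1440/11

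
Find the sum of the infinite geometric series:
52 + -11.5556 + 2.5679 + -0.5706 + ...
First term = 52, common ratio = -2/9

For |r| < 1, S = a / (1 - r)
S = 52 / (1 - (-2/9))
S = 52 / (11/9)
S = 468/11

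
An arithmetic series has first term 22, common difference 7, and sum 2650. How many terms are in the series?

Using S = n/2 × [2a + (n-1)d]
2650 = n/2 × [2(22) + (n-1)(7)]
2650 = n/2 × [44 + 7n - 7]
5300 = n × [37 + 7n]
7n² + (37)n - 5300 = 0
Discriminant: Δ = (37)² - 4(7)(-5300) = 1369 + 148400 = 149769
√Δ = 387
n = [-(37) + √Δ] / (2·7) = (-37 + 387) / 14 = 350 / 14 = 25
(The negative root is discarded since n must be a positive integer.)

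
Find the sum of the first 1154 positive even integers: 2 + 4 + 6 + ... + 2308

Sum of first n even numbers = n(n+1)
= 1154×1155
= 1332870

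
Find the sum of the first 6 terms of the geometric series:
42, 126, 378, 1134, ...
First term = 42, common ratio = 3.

Sₙ = a(1 - rⁿ) / (1 - r)
S_6 = 42(1 - 3^6) / (1 - 3)
S_6 = 42(1 - 729) / (-2)
S_6 = 15288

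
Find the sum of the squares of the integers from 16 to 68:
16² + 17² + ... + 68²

Use ∑_{k=1}^{n} k² = n(n+1)(2n+1)/6, then subtract the first 15 terms.
∑_{k=1}^{68} k² = 68×69×137/6 = 107134
∑_{k=1}^{15} k² = 15×16×31/6 = 1240
∑_{k=16}^{68} k² = 107134 - 1240 = 105894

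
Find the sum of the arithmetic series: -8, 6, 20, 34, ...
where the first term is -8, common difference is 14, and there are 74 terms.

Sₙ = n/2 × (first + last)
Last term = a + (n-1)d = -8 + (74-1)×14 = 1014
S_74 = 74/2 × (-8 + 1014)
S_74 = 74/2 × 1006 = 37222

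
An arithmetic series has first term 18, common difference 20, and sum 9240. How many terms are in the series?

Using S = n/2 × [2a + (n-1)d]
9240 = n/2 × [2(18) + (n-1)(20)]
9240 = n/2 × [36 + 20n - 20]
18480 = n × [16 + 20n]
20n² + (16)n - 18480 = 0
Discriminant: Δ = (16)² - 4(20)(-18480) = 256 + 1478400 = 1478656
√Δ = 1216
n = [-(16) + √Δ] / (2·20) = (-16 + 1216) / 40 = 1200 / 40 = 30
(The negative root is discarded since n must be a positive integer.)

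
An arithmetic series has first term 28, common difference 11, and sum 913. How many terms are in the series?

Using S = n/2 × [2a + (n-1)d]
913 = n/2 × [2(28) + (n-1)(11)]
913 = n/2 × [56 + 11n - 11]
1826 = n × [45 + 11n]
11n² + (45)n - 1826 = 0
Discriminant: Δ = (45)² - 4(11)(-1826) = 2025 + 80344 = 82369
√Δ = 287
n = [-(45) + √Δ] / (2·11) = (-45 + 287) / 22 = 242 / 22 = 11
(The negative root is discarded since n must be a positive integer.)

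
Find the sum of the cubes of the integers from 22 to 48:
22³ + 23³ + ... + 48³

Use ∑_{k=1}^{n} k³ = [n(n+1)/2]², then subtract the first 21 terms.
∑_{k=1}^{48} k³ = [48×49/2]² = 1176² = 1382976
∑_{k=1}^{21} k³ = [21×22/2]² = 231² = 53361
∑_{k=22}^{48} k³ = 1382976 - 53361 = 1329615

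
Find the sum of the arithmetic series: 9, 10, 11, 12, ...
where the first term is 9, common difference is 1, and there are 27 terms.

Sₙ = n/2 × (first + last)
Last term = a + (n-1)d = 9 + (27-1)×1 = 35
S_27 = 27/2 × (9 + 35)
S_27 = 27/2 × 44 = 594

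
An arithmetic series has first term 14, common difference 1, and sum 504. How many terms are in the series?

Using S = n/2 × [2a + (n-1)d]
504 = n/2 × [2(14) + (n-1)(1)]
504 = n/2 × [28 + 1n - 1]
1008 = n × [27 + 1n]
1n² + (27)n - 1008 = 0
Discriminant: Δ = (27)² - 4(1)(-1008) = 729 + 4032 = 4761
√Δ = 69
n = [-(27) + √Δ] / (2·1) = (-27 + 69) / 2 = 42 / 2 = 21
(The negative root is discarded since n must be a positive integer.)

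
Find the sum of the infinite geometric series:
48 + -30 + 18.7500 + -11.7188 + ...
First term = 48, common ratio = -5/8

For |r| < 1, S = a / (1 - r)
S = 48 / (1 - (-5/8))
S = 48 / (13/8)
S = 384/13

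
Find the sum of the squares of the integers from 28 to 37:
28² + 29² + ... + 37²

Use ∑_{k=1}^{n} k² = n(n+1)(2n+1)/6, then subtract the first 27 terms.
∑_{k=1}^{37} k² = 37×38×75/6 = 17575
∑_{k=1}^{27} k² = 27×28×55/6 = 6930
∑_{k=28}^{37} k² = 17575 - 6930 = 10645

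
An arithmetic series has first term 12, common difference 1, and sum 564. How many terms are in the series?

Using S = n/2 × [2a + (n-1)d]
564 = n/2 × [2(12) + (n-1)(1)]
564 = n/2 × [24 + 1n - 1]
1128 = n × [23 + 1n]
1n² + (23)n - 1128 = 0
Discriminant: Δ = (23)² - 4(1)(-1128) = 529 + 4512 = 5041
√Δ = 71
n = [-(23) + √Δ] / (2·1) = (-23 + 71) / 2 = 48 / 2 = 24
(The negative root is discarded since n must be a positive integer.)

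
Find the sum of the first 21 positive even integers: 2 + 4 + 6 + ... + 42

Sum of first n even numbers = n(n+1)
= 21×22
= 462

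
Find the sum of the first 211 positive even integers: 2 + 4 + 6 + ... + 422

Sum of first n even numbers = n(n+1)
= 211×212
= 44732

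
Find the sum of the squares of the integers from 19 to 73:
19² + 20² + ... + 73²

Use ∑_{k=1}^{n} k² = n(n+1)(2n+1)/6, then subtract the first 18 terms.
∑_{k=1}^{73} k² = 73×74×147/6 = 132349
∑_{k=1}^{18} k² = 18×19×37/6 = 2109
∑_{k=19}^{73} k² = 132349 - 2109 = 130240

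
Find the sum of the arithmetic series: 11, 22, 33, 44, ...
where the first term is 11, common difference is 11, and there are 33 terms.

Sₙ = n/2 × (first + last)
Last term = a + (n-1)d = 11 + (33-1)×11 = 363
S_33 = 33/2 × (11 + 363)
S_33 = 33/2 × 374 = 6171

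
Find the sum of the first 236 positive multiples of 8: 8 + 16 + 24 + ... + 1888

Factor out 8: = 8(1 + 2 + ... + 236) = 8 × n(n+1)/2
= 8 × 236×237/2
= 8 × 27966
= 223728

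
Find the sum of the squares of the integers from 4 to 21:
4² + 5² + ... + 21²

Use ∑_{k=1}^{n} k² = n(n+1)(2n+1)/6, then subtract the first 3 terms.
∑_{k=1}^{21} k² = 21×22×43/6 = 3311
∑_{k=1}^{3} k² = 3×4×7/6 = 14
∑_{k=4}^{21} k² = 3311 - 14 = 3297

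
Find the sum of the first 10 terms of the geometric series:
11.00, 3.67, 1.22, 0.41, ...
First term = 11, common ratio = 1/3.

Sₙ = a(1 - rⁿ) / (1 - r)
S_10 = 11(1 - (1/3)^10) / (1 - (1/3))
S_10 = 11(1 - (1/59049)) / (2/3)
S_10 = 324764/19683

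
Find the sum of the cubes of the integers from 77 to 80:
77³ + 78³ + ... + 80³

Use ∑_{k=1}^{n} k³ = [n(n+1)/2]², then subtract the first 76 terms.
∑_{k=1}^{80} k³ = [80×81/2]² = 3240² = 10497600
∑_{k=1}^{76} k³ = [76×77/2]² = 2926² = 8561476
∑_{k=77}^{80} k³ = 10497600 - 8561476 = 1936124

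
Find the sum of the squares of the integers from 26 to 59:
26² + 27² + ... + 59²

Use ∑_{k=1}^{n} k² = n(n+1)(2n+1)/6, then subtract the first 25 terms.
∑_{k=1}^{59} k² = 59×60×119/6 = 70210
∑_{k=1}^{25} k² = 25×26×51/6 = 5525
∑_{k=26}^{59} k² = 70210 - 5525 = 64685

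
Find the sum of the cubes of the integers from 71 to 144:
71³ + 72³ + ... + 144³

Use ∑_{k=1}^{n} k³ = [n(n+1)/2]², then subtract the first 70 terms.
∑_{k=1}^{144} k³ = [144×145/2]² = 10440² = 108993600
∑_{k=1}^{70} k³ = [70×71/2]² = 2485² = 6175225
∑_{k=71}^{144} k³ = 108993600 - 6175225 = 102818375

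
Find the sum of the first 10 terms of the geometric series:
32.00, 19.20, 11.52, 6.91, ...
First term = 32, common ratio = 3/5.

Sₙ = a(1 - rⁿ) / (1 - r)
S_10 = 32(1 - (3/5)^10) / (1 - (3/5))
S_10 = 32(1 - (59049/9765625)) / (2/5)
S_10 = 155305216/1953125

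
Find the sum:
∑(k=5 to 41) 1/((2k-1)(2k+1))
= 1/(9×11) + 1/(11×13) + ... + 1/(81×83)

Partial fractions: 1/((2k-1)(2k+1)) = (1/2)[1/(2k-1) - 1/(2k+1)]
The series telescopes:
= (1/2)[1/9 - 1/83]
= 37/747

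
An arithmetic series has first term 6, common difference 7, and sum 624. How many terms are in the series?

Using S = n/2 × [2a + (n-1)d]
624 = n/2 × [2(6) + (n-1)(7)]
624 = n/2 × [12 + 7n - 7]
1248 = n × [5 + 7n]
7n² + (5)n - 1248 = 0
Discriminant: Δ = (5)² - 4(7)(-1248) = 25 + 34944 = 34969
√Δ = 187
n = [-(5) + √Δ] / (2·7) = (-5 + 187) / 14 = 182 / 14 = 13
(The negative root is discarded since n must be a positive integer.)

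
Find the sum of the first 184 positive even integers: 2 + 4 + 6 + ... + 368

Sum of first n even numbers = n(n+1)
= 184×185
= 34040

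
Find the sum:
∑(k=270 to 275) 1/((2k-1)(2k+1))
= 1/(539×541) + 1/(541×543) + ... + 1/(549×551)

Partial fractions: 1/((2k-1)(2k+1)) = (1/2)[1/(2k-1) - 1/(2k+1)]
The series telescopes:
= (1/2)[1/539 - 1/551]
= 6/296989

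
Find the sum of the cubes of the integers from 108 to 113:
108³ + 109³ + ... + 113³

Use ∑_{k=1}^{n} k³ = [n(n+1)/2]², then subtract the first 107 terms.
∑_{k=1}^{113} k³ = [113×114/2]² = 6441² = 41486481
∑_{k=1}^{107} k³ = [107×108/2]² = 5778² = 33385284
∑_{k=108}^{113} k³ = 41486481 - 33385284 = 8101197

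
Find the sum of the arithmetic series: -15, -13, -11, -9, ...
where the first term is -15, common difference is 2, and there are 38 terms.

Sₙ = n/2 × (first + last)
Last term = a + (n-1)d = -15 + (38-1)×2 = 59
S_38 = 38/2 × (-15 + 59)
S_38 = 38/2 × 44 = 836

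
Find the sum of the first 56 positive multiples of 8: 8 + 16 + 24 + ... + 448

Factor out 8: = 8(1 + 2 + ... + 56) = 8 × n(n+1)/2
= 8 × 56×57/2
= 8 × 1596
= 12768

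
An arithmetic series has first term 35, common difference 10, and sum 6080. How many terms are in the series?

Using S = n/2 × [2a + (n-1)d]
6080 = n/2 × [2(35) + (n-1)(10)]
6080 = n/2 × [70 + 10n - 10]
12160 = n × [60 + 10n]
10n² + (60)n - 12160 = 0
Discriminant: Δ = (60)² - 4(10)(-12160) = 3600 + 486400 = 490000
√Δ = 700
n = [-(60) + √Δ] / (2·10) = (-60 + 700) / 20 = 640 / 20 = 32
(The negative root is discarded since n must be a positive integer.)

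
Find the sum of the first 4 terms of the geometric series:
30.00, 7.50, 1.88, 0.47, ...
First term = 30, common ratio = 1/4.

Sₙ = a(1 - rⁿ) / (1 - r)
S_4 = 30(1 - (1/4)^4) / (1 - (1/4))
S_4 = 30(1 - (1/256)) / (3/4)
S_4 = 1275/32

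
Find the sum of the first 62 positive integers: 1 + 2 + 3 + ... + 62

Formula: ∑k = n(n+1)/2
= 62×63/2
= 3906/2
= 1953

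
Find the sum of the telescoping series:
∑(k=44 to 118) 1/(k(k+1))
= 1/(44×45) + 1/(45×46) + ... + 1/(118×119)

Partial fractions: 1/(k(k+1)) = 1/k - 1/(k+1)
The series telescopes:
= (1/44 - 1/45) + (1/45 - 1/46) + ... + (1/118 - 1/119)
= 1/44 - 1/119
= 75/5236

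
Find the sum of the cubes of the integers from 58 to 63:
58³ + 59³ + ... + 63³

Use ∑_{k=1}^{n} k³ = [n(n+1)/2]², then subtract the first 57 terms.
∑_{k=1}^{63} k³ = [63×64/2]² = 2016² = 4064256
∑_{k=1}^{57} k³ = [57×58/2]² = 1653² = 2732409
∑_{k=58}^{63} k³ = 4064256 - 2732409 = 1331847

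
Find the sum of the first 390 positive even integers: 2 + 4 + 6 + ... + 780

Sum of first n even numbers = n(n+1)
= 390×391
= 152490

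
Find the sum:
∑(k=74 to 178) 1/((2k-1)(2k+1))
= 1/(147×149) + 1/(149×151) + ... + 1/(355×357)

Partial fractions: 1/((2k-1)(2k+1)) = (1/2)[1/(2k-1) - 1/(2k+1)]
The series telescopes:
= (1/2)[1/147 - 1/357]
= 5/2499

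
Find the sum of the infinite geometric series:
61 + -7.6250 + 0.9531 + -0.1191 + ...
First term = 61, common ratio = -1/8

For |r| < 1, S = a / (1 - r)
S = 61 / (1 - (-1/8))
S = 61 / (9/8)
S = 488/9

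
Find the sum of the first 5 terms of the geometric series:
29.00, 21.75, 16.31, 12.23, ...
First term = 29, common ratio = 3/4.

Sₙ = a(1 - rⁿ) / (1 - r)
S_5 = 29(1 - (3/4)^5) / (1 - (3/4))
S_5 = 29(1 - (243/1024)) / (1/4)
S_5 = 22649/256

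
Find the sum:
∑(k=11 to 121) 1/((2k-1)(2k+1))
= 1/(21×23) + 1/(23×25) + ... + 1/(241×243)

Partial fractions: 1/((2k-1)(2k+1)) = (1/2)[1/(2k-1) - 1/(2k+1)]
The series telescopes:
= (1/2)[1/21 - 1/243]
= 37/1701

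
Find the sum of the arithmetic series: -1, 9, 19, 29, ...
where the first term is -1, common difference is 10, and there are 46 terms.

Sₙ = n/2 × (first + last)
Last term = a + (n-1)d = -1 + (46-1)×10 = 449
S_46 = 46/2 × (-1 + 449)
S_46 = 46/2 × 448 = 10304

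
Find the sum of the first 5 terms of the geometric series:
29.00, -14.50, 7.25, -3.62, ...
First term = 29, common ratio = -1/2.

Sₙ = a(1 - rⁿ) / (1 - r)
S_5 = 29(1 - (-1/2)^5) / (1 - (-1/2))
S_5 = 29(1 - (-1/32)) / (3/2)
S_5 = 319/16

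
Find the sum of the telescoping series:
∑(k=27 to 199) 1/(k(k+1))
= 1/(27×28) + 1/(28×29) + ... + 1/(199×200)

Partial fractions: 1/(k(k+1)) = 1/k - 1/(k+1)
The series telescopes:
= (1/27 - 1/28) + (1/28 - 1/29) + ... + (1/199 - 1/200)
= 1/27 - 1/200
= 173/5400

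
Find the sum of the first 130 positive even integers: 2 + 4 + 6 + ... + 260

Sum of first n even numbers = n(n+1)
= 130×131
= 17030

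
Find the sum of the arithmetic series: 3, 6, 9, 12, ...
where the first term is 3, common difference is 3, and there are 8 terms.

Sₙ = n/2 × (first + last)
Last term = a + (n-1)d = 3 + (8-1)×3 = 24
S_8 = 8/2 × (3 + 24)
S_8 = 8/2 × 27 = 108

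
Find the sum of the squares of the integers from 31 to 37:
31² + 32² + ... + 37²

Use ∑_{k=1}^{n} k² = n(n+1)(2n+1)/6, then subtract the first 30 terms.
∑_{k=1}^{37} k² = 37×38×75/6 = 17575
∑_{k=1}^{30} k² = 30×31×61/6 = 9455
∑_{k=31}^{37} k² = 17575 - 9455 = 8120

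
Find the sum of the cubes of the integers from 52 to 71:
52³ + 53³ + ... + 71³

Use ∑_{k=1}^{n} k³ = [n(n+1)/2]², then subtract the first 51 terms.
∑_{k=1}^{71} k³ = [71×72/2]² = 2556² = 6533136
∑_{k=1}^{51} k³ = [51×52/2]² = 1326² = 1758276
∑_{k=52}^{71} k³ = 6533136 - 1758276 = 4774860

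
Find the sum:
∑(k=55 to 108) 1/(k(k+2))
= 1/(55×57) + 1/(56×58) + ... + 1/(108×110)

Partial fractions: 1/(k(k+2)) = (1/2)[1/k - 1/(k+2)]
Telescoping leaves the first two and last two terms:
= (1/2)[1/55 + 1/56 - 1/109 - 1/110]
= 5967/671440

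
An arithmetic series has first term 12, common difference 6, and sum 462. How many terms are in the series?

Using S = n/2 × [2a + (n-1)d]
462 = n/2 × [2(12) + (n-1)(6)]
462 = n/2 × [24 + 6n - 6]
924 = n × [18 + 6n]
6n² + (18)n - 924 = 0
Discriminant: Δ = (18)² - 4(6)(-924) = 324 + 22176 = 22500
√Δ = 150
n = [-(18) + √Δ] / (2·6) = (-18 + 150) / 12 = 132 / 12 = 11
(The negative root is discarded since n must be a positive integer.)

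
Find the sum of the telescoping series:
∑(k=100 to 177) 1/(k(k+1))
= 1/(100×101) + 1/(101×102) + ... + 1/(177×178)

Partial fractions: 1/(k(k+1)) = 1/k - 1/(k+1)
The series telescopes:
= (1/100 - 1/101) + (1/101 - 1/102) + ... + (1/177 - 1/178)
= 1/100 - 1/178
= 39/8900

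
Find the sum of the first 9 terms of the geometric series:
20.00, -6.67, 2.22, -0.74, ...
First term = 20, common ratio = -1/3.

Sₙ = a(1 - rⁿ) / (1 - r)
S_9 = 20(1 - (-1/3)^9) / (1 - (-1/3))
S_9 = 20(1 - (-1/19683)) / (4/3)
S_9 = 98420/6561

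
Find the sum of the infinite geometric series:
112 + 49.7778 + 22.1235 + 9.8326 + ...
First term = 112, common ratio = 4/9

For |r| < 1, S = a / (1 - r)
S = 112 / (1 - (4/9))
S = 112 / (5/9)
S = 1008/5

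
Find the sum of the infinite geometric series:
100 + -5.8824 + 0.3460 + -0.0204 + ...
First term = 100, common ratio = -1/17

For |r| < 1, S = a / (1 - r)
S = 100 / (1 - (-1/17))
S = 100 / (18/17)
S = 850/9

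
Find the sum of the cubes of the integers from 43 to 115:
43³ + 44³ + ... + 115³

Use ∑_{k=1}^{n} k³ = [n(n+1)/2]², then subtract the first 42 terms.
∑_{k=1}^{115} k³ = [115×116/2]² = 6670² = 44488900
∑_{k=1}^{42} k³ = [42×43/2]² = 903² = 815409
∑_{k=43}^{115} k³ = 44488900 - 815409 = 43673491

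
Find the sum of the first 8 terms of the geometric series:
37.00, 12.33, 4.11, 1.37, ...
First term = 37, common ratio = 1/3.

Sₙ = a(1 - rⁿ) / (1 - r)
S_8 = 37(1 - (1/3)^8) / (1 - (1/3))
S_8 = 37(1 - (1/6561)) / (2/3)
S_8 = 121360/2187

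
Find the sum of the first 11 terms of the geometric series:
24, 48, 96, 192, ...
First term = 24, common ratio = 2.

Sₙ = a(1 - rⁿ) / (1 - r)
S_11 = 24(1 - 2^11) / (1 - 2)
S_11 = 24(1 - 2048) / (-1)
S_11 = 49128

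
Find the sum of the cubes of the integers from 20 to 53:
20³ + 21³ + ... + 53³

Use ∑_{k=1}^{n} k³ = [n(n+1)/2]², then subtract the first 19 terms.
∑_{k=1}^{53} k³ = [53×54/2]² = 1431² = 2047761
∑_{k=1}^{19} k³ = [19×20/2]² = 190² = 36100
∑_{k=20}^{53} k³ = 2047761 - 36100 = 2011661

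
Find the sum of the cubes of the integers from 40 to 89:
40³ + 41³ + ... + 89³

Use ∑_{k=1}^{n} k³ = [n(n+1)/2]², then subtract the first 39 terms.
∑_{k=1}^{89} k³ = [89×90/2]² = 4005² = 16040025
∑_{k=1}^{39} k³ = [39×40/2]² = 780² = 608400
∑_{k=40}^{89} k³ = 16040025 - 608400 = 15431625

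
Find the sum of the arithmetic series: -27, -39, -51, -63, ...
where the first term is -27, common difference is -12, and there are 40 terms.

Sₙ = n/2 × (first + last)
Last term = a + (n-1)d = -27 + (40-1)×(-12) = -495
S_40 = 40/2 × (-27 + (-495))
S_40 = 40/2 × (-522) = -10440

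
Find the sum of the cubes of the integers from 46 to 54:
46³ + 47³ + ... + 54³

Use ∑_{k=1}^{n} k³ = [n(n+1)/2]², then subtract the first 45 terms.
∑_{k=1}^{54} k³ = [54×55/2]² = 1485² = 2205225
∑_{k=1}^{45} k³ = [45×46/2]² = 1035² = 1071225
∑_{k=46}^{54} k³ = 2205225 - 1071225 = 1134000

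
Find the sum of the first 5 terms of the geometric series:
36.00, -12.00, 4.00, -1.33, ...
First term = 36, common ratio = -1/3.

Sₙ = a(1 - rⁿ) / (1 - r)
S_5 = 36(1 - (-1/3)^5) / (1 - (-1/3))
S_5 = 36(1 - (-1/243)) / (4/3)
S_5 = 244/9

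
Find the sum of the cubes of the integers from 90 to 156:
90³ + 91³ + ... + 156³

Use ∑_{k=1}^{n} k³ = [n(n+1)/2]², then subtract the first 89 terms.
∑_{k=1}^{156} k³ = [156×157/2]² = 12246² = 149964516
∑_{k=1}^{89} k³ = [89×90/2]² = 4005² = 16040025
∑_{k=90}^{156} k³ = 149964516 - 16040025 = 133924491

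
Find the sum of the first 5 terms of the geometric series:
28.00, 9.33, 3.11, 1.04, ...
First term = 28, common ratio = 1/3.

Sₙ = a(1 - rⁿ) / (1 - r)
S_5 = 28(1 - (1/3)^5) / (1 - (1/3))
S_5 = 28(1 - (1/243)) / (2/3)
S_5 = 3388/81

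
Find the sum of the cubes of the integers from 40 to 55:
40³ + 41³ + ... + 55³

Use ∑_{k=1}^{n} k³ = [n(n+1)/2]², then subtract the first 39 terms.
∑_{k=1}^{55} k³ = [55×56/2]² = 1540² = 2371600
∑_{k=1}^{39} k³ = [39×40/2]² = 780² = 608400
∑_{k=40}^{55} k³ = 2371600 - 608400 = 1763200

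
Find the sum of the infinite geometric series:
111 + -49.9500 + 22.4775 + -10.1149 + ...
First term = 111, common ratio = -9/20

For |r| < 1, S = a / (1 - r)
S = 111 / (1 - (-9/20))
S = 111 / (29/20)
S = 2220/29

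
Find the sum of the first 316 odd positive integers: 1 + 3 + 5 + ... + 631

Sum of first n odd numbers = n²
= 316²
= 99856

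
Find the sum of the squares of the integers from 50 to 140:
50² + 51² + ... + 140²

Use ∑_{k=1}^{n} k² = n(n+1)(2n+1)/6, then subtract the first 49 terms.
∑_{k=1}^{140} k² = 140×141×281/6 = 924490
∑_{k=1}^{49} k² = 49×50×99/6 = 40425
∑_{k=50}^{140} k² = 924490 - 40425 = 884065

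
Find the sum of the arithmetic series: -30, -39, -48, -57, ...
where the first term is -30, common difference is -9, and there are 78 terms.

Sₙ = n/2 × (first + last)
Last term = a + (n-1)d = -30 + (78-1)×(-9) = -723
S_78 = 78/2 × (-30 + (-723))
S_78 = 78/2 × (-753) = -29367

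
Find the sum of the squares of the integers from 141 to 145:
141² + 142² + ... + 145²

Use ∑_{k=1}^{n} k² = n(n+1)(2n+1)/6, then subtract the first 140 terms.
∑_{k=1}^{145} k² = 145×146×291/6 = 1026745
∑_{k=1}^{140} k² = 140×141×281/6 = 924490
∑_{k=141}^{145} k² = 1026745 - 924490 = 102255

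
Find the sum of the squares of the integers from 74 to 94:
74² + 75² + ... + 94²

Use ∑_{k=1}^{n} k² = n(n+1)(2n+1)/6, then subtract the first 73 terms.
∑_{k=1}^{94} k² = 94×95×189/6 = 281295
∑_{k=1}^{73} k² = 73×74×147/6 = 132349
∑_{k=74}^{94} k² = 281295 - 132349 = 148946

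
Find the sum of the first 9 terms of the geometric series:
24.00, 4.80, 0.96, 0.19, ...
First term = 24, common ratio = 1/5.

Sₙ = a(1 - rⁿ) / (1 - r)
S_9 = 24(1 - (1/5)^9) / (1 - (1/5))
S_9 = 24(1 - (1/1953125)) / (4/5)
S_9 = 11718744/390625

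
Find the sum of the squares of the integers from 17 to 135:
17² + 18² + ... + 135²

Use ∑_{k=1}^{n} k² = n(n+1)(2n+1)/6, then subtract the first 16 terms.
∑_{k=1}^{135} k² = 135×136×271/6 = 829260
∑_{k=1}^{16} k² = 16×17×33/6 = 1496
∑_{k=17}^{135} k² = 829260 - 1496 = 827764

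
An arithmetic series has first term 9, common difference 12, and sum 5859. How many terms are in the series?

Using S = n/2 × [2a + (n-1)d]
5859 = n/2 × [2(9) + (n-1)(12)]
5859 = n/2 × [18 + 12n - 12]
11718 = n × [6 + 12n]
12n² + (6)n - 11718 = 0
Discriminant: Δ = (6)² - 4(12)(-11718) = 36 + 562464 = 562500
√Δ = 750
n = [-(6) + √Δ] / (2·12) = (-6 + 750) / 24 = 744 / 24 = 31
(The negative root is discarded since n must be a positive integer.)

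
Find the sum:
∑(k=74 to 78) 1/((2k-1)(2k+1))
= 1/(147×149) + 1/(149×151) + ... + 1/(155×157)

Partial fractions: 1/((2k-1)(2k+1)) = (1/2)[1/(2k-1) - 1/(2k+1)]
The series telescopes:
= (1/2)[1/147 - 1/157]
= 5/23079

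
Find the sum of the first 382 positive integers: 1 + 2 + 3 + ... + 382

Formula: ∑k = n(n+1)/2
= 382×383/2
= 146306/2
= 73153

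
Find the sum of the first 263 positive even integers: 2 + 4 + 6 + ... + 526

Sum of first n even numbers = n(n+1)
= 263×264
= 69432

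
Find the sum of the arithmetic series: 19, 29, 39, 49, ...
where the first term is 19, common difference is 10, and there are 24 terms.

Sₙ = n/2 × (first + last)
Last term = a + (n-1)d = 19 + (24-1)×10 = 249
S_24 = 24/2 × (19 + 249)
S_24 = 24/2 × 268 = 3216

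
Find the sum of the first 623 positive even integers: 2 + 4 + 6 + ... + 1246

Sum of first n even numbers = n(n+1)
= 623×624
= 388752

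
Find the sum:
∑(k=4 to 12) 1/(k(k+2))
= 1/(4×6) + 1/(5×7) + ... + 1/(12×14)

Partial fractions: 1/(k(k+2)) = (1/2)[1/k - 1/(k+2)]
Telescoping leaves the first two and last two terms:
= (1/2)[1/4 + 1/5 - 1/13 - 1/14]
= 549/3640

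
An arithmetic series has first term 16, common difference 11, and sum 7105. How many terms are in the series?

Using S = n/2 × [2a + (n-1)d]
7105 = n/2 × [2(16) + (n-1)(11)]
7105 = n/2 × [32 + 11n - 11]
14210 = n × [21 + 11n]
11n² + (21)n - 14210 = 0
Discriminant: Δ = (21)² - 4(11)(-14210) = 441 + 625240 = 625681
√Δ = 791
n = [-(21) + √Δ] / (2·11) = (-21 + 791) / 22 = 770 / 22 = 35
(The negative root is discarded since n must be a positive integer.)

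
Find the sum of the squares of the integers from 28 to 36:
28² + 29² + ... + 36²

Use ∑_{k=1}^{n} k² = n(n+1)(2n+1)/6, then subtract the first 27 terms.
∑_{k=1}^{36} k² = 36×37×73/6 = 16206
∑_{k=1}^{27} k² = 27×28×55/6 = 6930
∑_{k=28}^{36} k² = 16206 - 6930 = 9276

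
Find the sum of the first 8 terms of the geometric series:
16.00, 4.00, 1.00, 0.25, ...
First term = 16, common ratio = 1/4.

Sₙ = a(1 - rⁿ) / (1 - r)
S_8 = 16(1 - (1/4)^8) / (1 - (1/4))
S_8 = 16(1 - (1/65536)) / (3/4)
S_8 = 21845/1024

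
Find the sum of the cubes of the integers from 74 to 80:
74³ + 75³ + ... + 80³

Use ∑_{k=1}^{n} k³ = [n(n+1)/2]², then subtract the first 73 terms.
∑_{k=1}^{80} k³ = [80×81/2]² = 3240² = 10497600
∑_{k=1}^{73} k³ = [73×74/2]² = 2701² = 7295401
∑_{k=74}^{80} k³ = 10497600 - 7295401 = 3202199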